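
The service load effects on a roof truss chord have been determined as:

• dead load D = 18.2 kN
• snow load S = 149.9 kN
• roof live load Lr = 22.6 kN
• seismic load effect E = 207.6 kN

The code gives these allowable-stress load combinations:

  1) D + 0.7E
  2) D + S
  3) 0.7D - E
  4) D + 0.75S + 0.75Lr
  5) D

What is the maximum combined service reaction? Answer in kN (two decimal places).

168.10 kN

1) 1.0(18.2) + 0.7(207.6) = 163.52
2) 1.0(18.2) + 1.0(149.9) = 168.10
3) 0.7(18.2) - 1.0(207.6) = -194.86
4) 1.0(18.2) + 0.75(149.9) + 0.75(22.6) = 147.58
5) 1.0(18.2) = 18.20
Maximum is from combination 2.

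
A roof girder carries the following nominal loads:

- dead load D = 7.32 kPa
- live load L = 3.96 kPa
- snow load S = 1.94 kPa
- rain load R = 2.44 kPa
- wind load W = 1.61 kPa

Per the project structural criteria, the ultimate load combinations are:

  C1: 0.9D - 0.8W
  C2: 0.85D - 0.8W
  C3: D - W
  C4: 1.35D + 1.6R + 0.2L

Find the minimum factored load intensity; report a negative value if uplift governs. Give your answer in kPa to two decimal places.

4.93 kPa

C1: 0.9(7.32) - 0.8(1.61) = 5.30
C2: 0.85(7.32) - 0.8(1.61) = 4.93
C3: 1.0(7.32) - 1.0(1.61) = 5.71
C4: 1.35(7.32) + 1.6(2.44) + 0.2(3.96) = 14.58
Combination 2 gives the minimum: 4.93 kPa.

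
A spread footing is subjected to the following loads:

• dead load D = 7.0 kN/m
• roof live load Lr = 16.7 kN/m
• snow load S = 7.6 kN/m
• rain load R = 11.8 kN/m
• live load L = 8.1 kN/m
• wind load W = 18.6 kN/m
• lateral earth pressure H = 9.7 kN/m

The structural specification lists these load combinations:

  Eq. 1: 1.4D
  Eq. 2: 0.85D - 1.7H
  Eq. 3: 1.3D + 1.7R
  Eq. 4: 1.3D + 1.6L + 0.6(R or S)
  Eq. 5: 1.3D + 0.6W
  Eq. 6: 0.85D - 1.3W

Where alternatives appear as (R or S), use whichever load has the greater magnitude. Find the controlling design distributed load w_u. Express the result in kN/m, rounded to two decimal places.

29.16 kN/m

(R or S) → R = 11.8 kN/m.
Eq. 1: 1.4(7.0) = 9.80
Eq. 2: 0.85(7.0) - 1.7(9.7) = -10.54
Eq. 3: 1.3(7.0) + 1.7(11.8) = 29.16
Eq. 4: 1.3(7.0) + 1.6(8.1) + 0.6(11.8) = 29.14
Eq. 5: 1.3(7.0) + 0.6(18.6) = 20.26
Eq. 6: 0.85(7.0) - 1.3(18.6) = -18.23
Maximum is from combination 3.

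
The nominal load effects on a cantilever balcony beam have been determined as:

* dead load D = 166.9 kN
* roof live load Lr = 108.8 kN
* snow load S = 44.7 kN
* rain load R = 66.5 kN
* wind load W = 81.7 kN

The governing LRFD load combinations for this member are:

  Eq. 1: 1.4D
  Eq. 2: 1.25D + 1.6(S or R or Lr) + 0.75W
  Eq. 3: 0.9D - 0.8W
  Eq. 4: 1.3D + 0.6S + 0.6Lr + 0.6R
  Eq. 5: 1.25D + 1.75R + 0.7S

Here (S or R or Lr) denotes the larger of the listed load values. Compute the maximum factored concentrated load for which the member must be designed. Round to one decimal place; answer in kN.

(S or R or Lr) → Lr = 108.8 kN.
Eq. 1: 1.4(166.9) = 233.7
Eq. 2: 1.25(166.9) + 1.6(108.8) + 0.75(81.7) = 444.0
Eq. 3: 0.9(166.9) - 0.8(81.7) = 84.9
Eq. 4: 1.3(166.9) + 0.6(44.7) + 0.6(108.8) + 0.6(66.5) = 349.0
Eq. 5: 1.25(166.9) + 1.75(66.5) + 0.7(44.7) = 356.3
Maximum is from combination 2.

444.0 kN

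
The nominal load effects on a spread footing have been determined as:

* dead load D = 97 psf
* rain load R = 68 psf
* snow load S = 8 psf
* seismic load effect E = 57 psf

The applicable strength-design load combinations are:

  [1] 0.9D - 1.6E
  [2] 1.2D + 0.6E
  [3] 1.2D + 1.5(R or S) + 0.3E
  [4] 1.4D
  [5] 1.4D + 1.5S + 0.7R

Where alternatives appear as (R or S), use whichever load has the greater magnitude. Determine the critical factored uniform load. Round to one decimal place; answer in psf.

(R or S) → R = 68 psf.
[1] 0.9(97) - 1.6(57) = 87.3 - 91.2 = -3.9
[2] 1.2(97) + 0.6(57) = 116.4 + 34.2 = 150.6
[3] 1.2(97) + 1.5(68) + 0.3(57) = 116.4 + 102.0 + 17.1 = 235.5
[4] 1.4(97) = 135.8
[5] 1.4(97) + 1.5(8) + 0.7(68) = 135.8 + 12.0 + 47.6 = 195.4
The controlling combination is 3, giving 235.5 psf.

235.5 psf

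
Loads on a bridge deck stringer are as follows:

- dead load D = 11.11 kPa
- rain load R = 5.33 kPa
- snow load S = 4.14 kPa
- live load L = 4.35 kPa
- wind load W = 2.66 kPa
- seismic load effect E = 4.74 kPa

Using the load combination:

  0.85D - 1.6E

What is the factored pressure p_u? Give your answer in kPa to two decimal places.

0.85(11.11) - 1.6(4.74) = 9.44 - 7.58 = 1.86
p_u = 1.86 kPa.

1.86 kPa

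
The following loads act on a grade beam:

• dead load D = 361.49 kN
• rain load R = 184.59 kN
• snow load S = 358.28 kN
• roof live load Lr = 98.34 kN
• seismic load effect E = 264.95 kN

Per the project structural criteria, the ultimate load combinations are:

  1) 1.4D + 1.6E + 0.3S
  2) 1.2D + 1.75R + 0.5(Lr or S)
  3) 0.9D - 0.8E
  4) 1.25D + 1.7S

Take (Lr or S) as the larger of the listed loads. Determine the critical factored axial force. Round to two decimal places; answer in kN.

1060.94 kN

(Lr or S) → S = 358.28 kN.
1) 1.4(361.49) + 1.6(264.95) + 0.3(358.28) = 506.09 + 423.92 + 107.48 = 1037.49
2) 1.2(361.49) + 1.75(184.59) + 0.5(358.28) = 433.79 + 323.03 + 179.14 = 935.96
3) 0.9(361.49) - 0.8(264.95) = 325.34 - 211.96 = 113.38
4) 1.25(361.49) + 1.7(358.28) = 451.86 + 609.08 = 1060.94
Maximum is from combination 4.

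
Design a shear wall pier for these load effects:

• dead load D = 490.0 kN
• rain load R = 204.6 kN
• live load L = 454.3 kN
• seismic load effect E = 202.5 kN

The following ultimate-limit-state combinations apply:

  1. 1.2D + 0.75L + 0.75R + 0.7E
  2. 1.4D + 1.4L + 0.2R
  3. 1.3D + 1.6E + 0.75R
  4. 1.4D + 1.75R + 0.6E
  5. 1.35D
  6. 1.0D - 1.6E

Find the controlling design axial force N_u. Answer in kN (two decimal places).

1. 1.2(490.0) + 0.75(454.3) + 0.75(204.6) + 0.7(202.5) = 1223.93
2. 1.4(490.0) + 1.4(454.3) + 0.2(204.6) = 1362.94
3. 1.3(490.0) + 1.6(202.5) + 0.75(204.6) = 1114.45
4. 1.4(490.0) + 1.75(204.6) + 0.6(202.5) = 1165.55
5. 1.35(490.0) = 661.50
6. 1.0(490.0) - 1.6(202.5) = 166.00
Maximum is from combination 2.

1362.94 kN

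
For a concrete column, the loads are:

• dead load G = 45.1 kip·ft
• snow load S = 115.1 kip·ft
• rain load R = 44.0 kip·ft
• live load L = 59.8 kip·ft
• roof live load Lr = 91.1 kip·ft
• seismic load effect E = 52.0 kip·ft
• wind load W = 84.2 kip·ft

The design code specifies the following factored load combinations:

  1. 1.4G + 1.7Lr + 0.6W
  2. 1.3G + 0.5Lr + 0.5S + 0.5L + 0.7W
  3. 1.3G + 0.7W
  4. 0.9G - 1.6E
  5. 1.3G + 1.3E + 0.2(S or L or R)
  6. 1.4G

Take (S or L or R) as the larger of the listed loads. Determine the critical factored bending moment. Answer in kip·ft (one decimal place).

268.5 kip·ft

(S or L or R) → S = 115.1 kip·ft.
1. 1.4(45.1) + 1.7(91.1) + 0.6(84.2) = 268.5
2. 1.3(45.1) + 0.5(91.1) + 0.5(115.1) + 0.5(59.8) + 0.7(84.2) = 250.6
3. 1.3(45.1) + 0.7(84.2) = 117.6
4. 0.9(45.1) - 1.6(52.0) = -42.6
5. 1.3(45.1) + 1.3(52.0) + 0.2(115.1) = 149.3
6. 1.4(45.1) = 63.1
The controlling combination is 1, giving 268.5 kip·ft.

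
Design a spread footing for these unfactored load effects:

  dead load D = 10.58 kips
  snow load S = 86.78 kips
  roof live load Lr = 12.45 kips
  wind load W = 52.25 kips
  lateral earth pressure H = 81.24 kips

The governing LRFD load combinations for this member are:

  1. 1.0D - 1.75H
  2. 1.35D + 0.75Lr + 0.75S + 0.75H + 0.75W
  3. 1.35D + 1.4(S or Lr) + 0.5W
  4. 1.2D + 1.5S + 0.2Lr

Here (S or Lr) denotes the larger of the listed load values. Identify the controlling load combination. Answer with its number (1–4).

Combination 2

(S or Lr) → S = 86.78 kips.
1. 1.0(10.58) - 1.75(81.24) = 10.58 - 142.17 = -131.59
2. 1.35(10.58) + 0.75(12.45) + 0.75(86.78) + 0.75(81.24) + 0.75(52.25) = 188.82
3. 1.35(10.58) + 1.4(86.78) + 0.5(52.25) = 14.28 + 121.49 + 26.13 = 161.90
4. 1.2(10.58) + 1.5(86.78) + 0.2(12.45) = 12.70 + 130.17 + 2.49 = 145.36
The largest value is 188.82 kips from combination 2.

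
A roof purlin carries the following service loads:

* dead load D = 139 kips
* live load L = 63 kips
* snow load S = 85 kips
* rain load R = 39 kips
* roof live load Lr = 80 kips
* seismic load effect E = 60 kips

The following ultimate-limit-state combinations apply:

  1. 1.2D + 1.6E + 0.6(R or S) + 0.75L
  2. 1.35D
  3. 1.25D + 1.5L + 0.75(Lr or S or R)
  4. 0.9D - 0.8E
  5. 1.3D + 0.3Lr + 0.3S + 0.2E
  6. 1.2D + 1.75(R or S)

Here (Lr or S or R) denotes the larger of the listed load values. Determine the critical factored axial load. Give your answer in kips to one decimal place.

361.1 kips

(R or S) → S = 85 kips; (Lr or S or R) → S = 85 kips.
1. 1.2(139) + 1.6(60) + 0.6(85) + 0.75(63) = 166.8 + 96.0 + 51.0 + 47.3 = 361.1
2. 1.35(139) = 187.7
3. 1.25(139) + 1.5(63) + 0.75(85) = 332.0
4. 0.9(139) - 0.8(60) = 125.1 - 48.0 = 77.1
5. 1.3(139) + 0.3(80) + 0.3(85) + 0.2(60) = 180.7 + 24.0 + 25.5 + 12.0 = 242.2
6. 1.2(139) + 1.75(85) = 166.8 + 148.8 = 315.6
The controlling combination is 1, giving 361.1 kips.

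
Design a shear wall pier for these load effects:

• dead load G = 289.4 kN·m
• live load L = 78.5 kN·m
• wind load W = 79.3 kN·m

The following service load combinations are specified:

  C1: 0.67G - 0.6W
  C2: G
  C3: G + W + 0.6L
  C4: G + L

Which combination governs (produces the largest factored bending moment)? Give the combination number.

C1: 0.67(289.4) - 0.6(79.3) = 146.32
C2: 1.0(289.4) = 289.40
C3: 1.0(289.4) + 1.0(79.3) + 0.6(78.5) = 415.80
C4: 1.0(289.4) + 1.0(78.5) = 367.90
The largest value is 415.80 kN·m from combination 3.

Combination 3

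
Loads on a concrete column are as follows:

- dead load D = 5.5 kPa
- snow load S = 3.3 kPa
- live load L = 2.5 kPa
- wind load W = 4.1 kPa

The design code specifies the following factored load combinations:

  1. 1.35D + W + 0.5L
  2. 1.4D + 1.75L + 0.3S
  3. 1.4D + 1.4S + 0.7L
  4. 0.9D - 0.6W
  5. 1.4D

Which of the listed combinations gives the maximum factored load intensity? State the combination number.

1. 1.35(5.5) + 1.0(4.1) + 0.5(2.5) = 12.78
2. 1.4(5.5) + 1.75(2.5) + 0.3(3.3) = 13.07
3. 1.4(5.5) + 1.4(3.3) + 0.7(2.5) = 14.07
4. 0.9(5.5) - 0.6(4.1) = 2.49
5. 1.4(5.5) = 7.70
The largest value is 14.07 kPa from combination 3.

Combination 3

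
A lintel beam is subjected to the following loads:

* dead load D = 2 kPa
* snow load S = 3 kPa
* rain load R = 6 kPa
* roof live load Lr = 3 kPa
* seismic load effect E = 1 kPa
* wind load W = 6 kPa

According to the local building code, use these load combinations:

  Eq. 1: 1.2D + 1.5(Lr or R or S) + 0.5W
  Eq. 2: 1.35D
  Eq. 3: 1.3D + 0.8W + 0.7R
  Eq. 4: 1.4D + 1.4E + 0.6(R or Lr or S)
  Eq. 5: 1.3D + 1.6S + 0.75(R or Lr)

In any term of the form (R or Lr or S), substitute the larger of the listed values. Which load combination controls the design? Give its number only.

(Lr or R or S) → R = 6 kPa; (R or Lr or S) → R = 6 kPa; (R or Lr) → R = 6 kPa.
Eq. 1: 1.2(2) + 1.5(6) + 0.5(6) = 2.40 + 9.00 + 3.00 = 14.40
Eq. 2: 1.35(2) = 2.70
Eq. 3: 1.3(2) + 0.8(6) + 0.7(6) = 2.60 + 4.80 + 4.20 = 11.60
Eq. 4: 1.4(2) + 1.4(1) + 0.6(6) = 2.80 + 1.40 + 3.60 = 7.80
Eq. 5: 1.3(2) + 1.6(3) + 0.75(6) = 2.60 + 4.80 + 4.50 = 11.90
The largest value is 14.40 kPa from combination 1.

Combination 1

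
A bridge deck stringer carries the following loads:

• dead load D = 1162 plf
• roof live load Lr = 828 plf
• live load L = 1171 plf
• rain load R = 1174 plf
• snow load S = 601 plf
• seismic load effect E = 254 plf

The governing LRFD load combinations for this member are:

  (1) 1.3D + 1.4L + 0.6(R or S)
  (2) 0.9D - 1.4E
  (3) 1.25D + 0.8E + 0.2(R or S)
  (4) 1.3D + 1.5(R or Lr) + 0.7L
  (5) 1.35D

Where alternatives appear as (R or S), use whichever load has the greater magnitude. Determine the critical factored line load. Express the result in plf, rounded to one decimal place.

(R or S) → R = 1174 plf; (R or Lr) → R = 1174 plf.
(1) 1.3(1162) + 1.4(1171) + 0.6(1174) = 1510.6 + 1639.4 + 704.4 = 3854.4
(2) 0.9(1162) - 1.4(254) = 1045.8 - 355.6 = 690.2
(3) 1.25(1162) + 0.8(254) + 0.2(1174) = 1452.5 + 203.2 + 234.8 = 1890.5
(4) 1.3(1162) + 1.5(1174) + 0.7(1171) = 1510.6 + 1761.0 + 819.7 = 4091.3
(5) 1.35(1162) = 1568.7
Combination 4 governs: w_u = 4091.3 plf.

4091.3 plf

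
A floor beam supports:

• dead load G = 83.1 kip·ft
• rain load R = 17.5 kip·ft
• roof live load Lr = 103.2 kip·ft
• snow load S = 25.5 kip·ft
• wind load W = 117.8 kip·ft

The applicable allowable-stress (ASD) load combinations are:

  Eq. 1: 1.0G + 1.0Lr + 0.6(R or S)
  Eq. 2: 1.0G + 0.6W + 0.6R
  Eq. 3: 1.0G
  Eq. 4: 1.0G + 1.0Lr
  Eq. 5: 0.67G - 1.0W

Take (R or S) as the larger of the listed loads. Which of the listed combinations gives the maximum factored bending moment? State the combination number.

Combination 1

(R or S) → S = 25.5 kip·ft.
Eq. 1: 1.0(83.1) + 1.0(103.2) + 0.6(25.5) = 83.10 + 103.20 + 15.30 = 201.60
Eq. 2: 1.0(83.1) + 0.6(117.8) + 0.6(17.5) = 83.10 + 70.68 + 10.50 = 164.28
Eq. 3: 1.0(83.1) = 83.10
Eq. 4: 1.0(83.1) + 1.0(103.2) = 83.10 + 103.20 = 186.30
Eq. 5: 0.67(83.1) - 1.0(117.8) = 55.68 - 117.80 = -62.12
The largest value is 201.60 kip·ft from combination 1.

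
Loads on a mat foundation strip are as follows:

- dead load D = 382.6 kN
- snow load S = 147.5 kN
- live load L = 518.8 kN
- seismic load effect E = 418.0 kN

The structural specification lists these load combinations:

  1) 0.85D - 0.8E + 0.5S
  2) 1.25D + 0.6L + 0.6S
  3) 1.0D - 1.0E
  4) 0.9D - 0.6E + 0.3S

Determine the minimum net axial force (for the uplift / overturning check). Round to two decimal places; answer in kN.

-35.40 kN

1) 0.85(382.6) - 0.8(418.0) + 0.5(147.5) = 325.21 - 334.40 + 73.75 = 64.56
2) 1.25(382.6) + 0.6(518.8) + 0.6(147.5) = 478.25 + 311.28 + 88.50 = 878.03
3) 1.0(382.6) - 1.0(418.0) = 382.60 - 418.00 = -35.40
4) 0.9(382.6) - 0.6(418.0) + 0.3(147.5) = 344.34 - 250.80 + 44.25 = 137.79
Combination 3 gives the minimum: -35.40 kN.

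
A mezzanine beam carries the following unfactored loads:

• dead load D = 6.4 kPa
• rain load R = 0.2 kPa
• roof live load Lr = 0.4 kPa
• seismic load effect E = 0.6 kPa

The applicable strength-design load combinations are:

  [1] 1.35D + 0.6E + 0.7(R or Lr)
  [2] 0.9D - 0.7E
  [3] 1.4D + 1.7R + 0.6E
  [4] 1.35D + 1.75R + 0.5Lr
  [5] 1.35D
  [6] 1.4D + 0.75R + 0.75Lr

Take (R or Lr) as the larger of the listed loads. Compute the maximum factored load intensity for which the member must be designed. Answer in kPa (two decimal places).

(R or Lr) → Lr = 0.4 kPa.
[1] 1.35(6.4) + 0.6(0.6) + 0.7(0.4) = 8.64 + 0.36 + 0.28 = 9.28
[2] 0.9(6.4) - 0.7(0.6) = 5.76 - 0.42 = 5.34
[3] 1.4(6.4) + 1.7(0.2) + 0.6(0.6) = 8.96 + 0.34 + 0.36 = 9.66
[4] 1.35(6.4) + 1.75(0.2) + 0.5(0.4) = 8.64 + 0.35 + 0.20 = 9.19
[5] 1.35(6.4) = 8.64
[6] 1.4(6.4) + 0.75(0.2) + 0.75(0.4) = 8.96 + 0.15 + 0.30 = 9.41
The controlling combination is 3, giving 9.66 kPa.

9.66 kPa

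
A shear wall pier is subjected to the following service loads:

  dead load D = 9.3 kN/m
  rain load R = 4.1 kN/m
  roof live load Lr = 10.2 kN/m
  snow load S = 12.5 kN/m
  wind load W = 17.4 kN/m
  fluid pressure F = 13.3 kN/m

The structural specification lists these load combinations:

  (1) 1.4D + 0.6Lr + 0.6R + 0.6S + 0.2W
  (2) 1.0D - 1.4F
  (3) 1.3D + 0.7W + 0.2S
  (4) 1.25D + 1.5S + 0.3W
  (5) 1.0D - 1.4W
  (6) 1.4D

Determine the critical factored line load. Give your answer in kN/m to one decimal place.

35.6 kN/m

(1) 1.4(9.3) + 0.6(10.2) + 0.6(4.1) + 0.6(12.5) + 0.2(17.4) = 13.0 + 6.1 + 2.5 + 7.5 + 3.5 = 32.6
(2) 1.0(9.3) - 1.4(13.3) = 9.3 - 18.6 = -9.3
(3) 1.3(9.3) + 0.7(17.4) + 0.2(12.5) = 12.1 + 12.2 + 2.5 = 26.8
(4) 1.25(9.3) + 1.5(12.5) + 0.3(17.4) = 11.6 + 18.8 + 5.2 = 35.6
(5) 1.0(9.3) - 1.4(17.4) = 9.3 - 24.4 = -15.1
(6) 1.4(9.3) = 13.0
Maximum is from combination 4.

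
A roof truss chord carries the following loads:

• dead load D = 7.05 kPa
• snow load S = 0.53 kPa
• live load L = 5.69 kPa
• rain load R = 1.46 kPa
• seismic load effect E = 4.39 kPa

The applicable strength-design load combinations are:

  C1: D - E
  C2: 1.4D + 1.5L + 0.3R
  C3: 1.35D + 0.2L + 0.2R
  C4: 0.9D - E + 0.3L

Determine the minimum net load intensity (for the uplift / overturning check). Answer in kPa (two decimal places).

2.66 kPa

C1: 1.0(7.05) - 1.0(4.39) = 2.66
C2: 1.4(7.05) + 1.5(5.69) + 0.3(1.46) = 18.84
C3: 1.35(7.05) + 0.2(5.69) + 0.2(1.46) = 10.95
C4: 0.9(7.05) - 1.0(4.39) + 0.3(5.69) = 3.66
Combination 1 gives the minimum: 2.66 kPa.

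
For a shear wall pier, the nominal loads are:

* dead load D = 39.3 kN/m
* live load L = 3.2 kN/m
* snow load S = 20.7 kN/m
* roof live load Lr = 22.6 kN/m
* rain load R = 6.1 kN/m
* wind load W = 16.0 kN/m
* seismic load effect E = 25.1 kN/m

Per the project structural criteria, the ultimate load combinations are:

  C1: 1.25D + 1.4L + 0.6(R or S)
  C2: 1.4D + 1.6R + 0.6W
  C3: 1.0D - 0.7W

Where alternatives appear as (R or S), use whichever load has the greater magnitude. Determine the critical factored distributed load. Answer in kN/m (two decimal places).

(R or S) → S = 20.7 kN/m.
C1: 1.25(39.3) + 1.4(3.2) + 0.6(20.7) = 49.13 + 4.48 + 12.42 = 66.03
C2: 1.4(39.3) + 1.6(6.1) + 0.6(16.0) = 55.02 + 9.76 + 9.60 = 74.38
C3: 1.0(39.3) - 0.7(16.0) = 39.30 - 11.20 = 28.10
The controlling combination is 2, giving 74.38 kN/m.

74.38 kN/m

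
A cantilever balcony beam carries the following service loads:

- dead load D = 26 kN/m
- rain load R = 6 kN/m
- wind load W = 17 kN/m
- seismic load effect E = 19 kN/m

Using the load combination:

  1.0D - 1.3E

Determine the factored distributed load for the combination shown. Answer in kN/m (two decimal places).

1.30 kN/m

1.0(26) - 1.3(19) = 26.00 - 24.70 = 1.30
w_u = 1.30 kN/m.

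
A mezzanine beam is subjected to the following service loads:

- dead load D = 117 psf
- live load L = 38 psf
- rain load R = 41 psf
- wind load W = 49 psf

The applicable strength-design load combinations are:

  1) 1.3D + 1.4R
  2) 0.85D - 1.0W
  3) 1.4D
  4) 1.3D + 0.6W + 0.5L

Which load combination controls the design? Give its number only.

1) 1.3(117) + 1.4(41) = 209.50
2) 0.85(117) - 1.0(49) = 50.45
3) 1.4(117) = 163.80
4) 1.3(117) + 0.6(49) + 0.5(38) = 200.50
The largest value is 209.50 psf from combination 1.

Combination 1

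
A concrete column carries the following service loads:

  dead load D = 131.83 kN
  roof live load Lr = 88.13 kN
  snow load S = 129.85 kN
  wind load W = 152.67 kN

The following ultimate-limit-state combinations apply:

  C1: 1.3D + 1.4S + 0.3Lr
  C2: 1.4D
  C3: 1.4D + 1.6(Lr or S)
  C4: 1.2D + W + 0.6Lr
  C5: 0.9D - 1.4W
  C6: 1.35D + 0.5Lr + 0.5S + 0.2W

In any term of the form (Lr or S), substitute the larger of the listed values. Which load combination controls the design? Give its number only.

Combination 3

(Lr or S) → S = 129.85 kN.
C1: 1.3(131.83) + 1.4(129.85) + 0.3(88.13) = 171.38 + 181.79 + 26.44 = 379.61
C2: 1.4(131.83) = 184.56
C3: 1.4(131.83) + 1.6(129.85) = 184.56 + 207.76 = 392.32
C4: 1.2(131.83) + 1.0(152.67) + 0.6(88.13) = 363.74
C5: 0.9(131.83) - 1.4(152.67) = 118.65 - 213.74 = -95.09
C6: 1.35(131.83) + 0.5(88.13) + 0.5(129.85) + 0.2(152.67) = 317.49
The largest value is 392.32 kN from combination 3.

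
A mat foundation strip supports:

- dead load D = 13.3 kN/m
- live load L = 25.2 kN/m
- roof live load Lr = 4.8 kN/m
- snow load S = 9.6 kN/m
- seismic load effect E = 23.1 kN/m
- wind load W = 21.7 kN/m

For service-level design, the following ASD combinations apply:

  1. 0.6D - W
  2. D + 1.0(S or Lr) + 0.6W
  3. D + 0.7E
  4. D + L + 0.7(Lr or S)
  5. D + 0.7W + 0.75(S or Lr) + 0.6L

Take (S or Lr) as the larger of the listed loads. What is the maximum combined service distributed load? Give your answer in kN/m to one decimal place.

50.8 kN/m

(S or Lr) → S = 9.6 kN/m; (Lr or S) → S = 9.6 kN/m.
1. 0.6(13.3) - 1.0(21.7) = 8.0 - 21.7 = -13.7
2. 1.0(13.3) + 1.0(9.6) + 0.6(21.7) = 13.3 + 9.6 + 13.0 = 35.9
3. 1.0(13.3) + 0.7(23.1) = 13.3 + 16.2 = 29.5
4. 1.0(13.3) + 1.0(25.2) + 0.7(9.6) = 13.3 + 25.2 + 6.7 = 45.2
5. 1.0(13.3) + 0.7(21.7) + 0.75(9.6) + 0.6(25.2) = 13.3 + 15.2 + 7.2 + 15.1 = 50.8
Combination 5 governs: w = 50.8 kN/m.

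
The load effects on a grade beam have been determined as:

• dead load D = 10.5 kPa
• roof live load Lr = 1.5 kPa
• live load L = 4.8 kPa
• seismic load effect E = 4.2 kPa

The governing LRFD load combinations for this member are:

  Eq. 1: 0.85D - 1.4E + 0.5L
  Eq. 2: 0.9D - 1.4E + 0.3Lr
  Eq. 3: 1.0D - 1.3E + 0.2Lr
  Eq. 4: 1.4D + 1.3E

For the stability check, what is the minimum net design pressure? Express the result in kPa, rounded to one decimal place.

Eq. 1: 0.85(10.5) - 1.4(4.2) + 0.5(4.8) = 8.9 - 5.9 + 2.4 = 5.4
Eq. 2: 0.9(10.5) - 1.4(4.2) + 0.3(1.5) = 4.0
Eq. 3: 1.0(10.5) - 1.3(4.2) + 0.2(1.5) = 10.5 - 5.5 + 0.3 = 5.3
Eq. 4: 1.4(10.5) + 1.3(4.2) = 14.7 + 5.5 = 20.2
Combination 2 gives the minimum: 4.0 kPa.

4.0 kPa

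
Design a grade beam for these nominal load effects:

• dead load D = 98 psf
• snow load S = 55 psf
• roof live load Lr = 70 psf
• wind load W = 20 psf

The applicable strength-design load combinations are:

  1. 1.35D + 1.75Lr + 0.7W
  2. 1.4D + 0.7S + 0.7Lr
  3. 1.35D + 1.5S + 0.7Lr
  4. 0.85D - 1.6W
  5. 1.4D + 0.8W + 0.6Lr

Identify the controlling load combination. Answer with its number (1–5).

1. 1.35(98) + 1.75(70) + 0.7(20) = 132.30 + 122.50 + 14.00 = 268.80
2. 1.4(98) + 0.7(55) + 0.7(70) = 137.20 + 38.50 + 49.00 = 224.70
3. 1.35(98) + 1.5(55) + 0.7(70) = 132.30 + 82.50 + 49.00 = 263.80
4. 0.85(98) - 1.6(20) = 83.30 - 32.00 = 51.30
5. 1.4(98) + 0.8(20) + 0.6(70) = 137.20 + 16.00 + 42.00 = 195.20
The largest value is 268.80 psf from combination 1.

Combination 1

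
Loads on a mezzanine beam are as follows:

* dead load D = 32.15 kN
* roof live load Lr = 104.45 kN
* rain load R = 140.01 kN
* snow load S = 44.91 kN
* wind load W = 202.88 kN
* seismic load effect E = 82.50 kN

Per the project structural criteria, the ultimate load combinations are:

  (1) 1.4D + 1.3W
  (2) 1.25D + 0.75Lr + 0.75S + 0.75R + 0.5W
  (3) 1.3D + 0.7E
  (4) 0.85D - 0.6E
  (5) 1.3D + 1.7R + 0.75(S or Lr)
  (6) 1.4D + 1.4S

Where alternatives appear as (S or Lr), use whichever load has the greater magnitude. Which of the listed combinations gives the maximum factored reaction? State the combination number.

(S or Lr) → Lr = 104.45 kN.
(1) 1.4(32.15) + 1.3(202.88) = 308.75
(2) 1.25(32.15) + 0.75(104.45) + 0.75(44.91) + 0.75(140.01) + 0.5(202.88) = 358.66
(3) 1.3(32.15) + 0.7(82.50) = 99.55
(4) 0.85(32.15) - 0.6(82.50) = -22.17
(5) 1.3(32.15) + 1.7(140.01) + 0.75(104.45) = 358.15
(6) 1.4(32.15) + 1.4(44.91) = 107.88
The largest value is 358.66 kN from combination 2.

Combination 2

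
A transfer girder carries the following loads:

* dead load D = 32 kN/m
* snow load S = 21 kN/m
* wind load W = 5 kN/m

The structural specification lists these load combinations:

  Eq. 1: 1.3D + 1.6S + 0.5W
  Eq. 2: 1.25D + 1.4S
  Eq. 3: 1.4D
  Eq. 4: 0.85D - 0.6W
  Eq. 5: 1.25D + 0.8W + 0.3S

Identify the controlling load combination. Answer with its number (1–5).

Combination 1

Eq. 1: 1.3(32) + 1.6(21) + 0.5(5) = 41.60 + 33.60 + 2.50 = 77.70
Eq. 2: 1.25(32) + 1.4(21) = 40.00 + 29.40 = 69.40
Eq. 3: 1.4(32) = 44.80
Eq. 4: 0.85(32) - 0.6(5) = 27.20 - 3.00 = 24.20
Eq. 5: 1.25(32) + 0.8(5) + 0.3(21) = 40.00 + 4.00 + 6.30 = 50.30
The largest value is 77.70 kN/m from combination 1.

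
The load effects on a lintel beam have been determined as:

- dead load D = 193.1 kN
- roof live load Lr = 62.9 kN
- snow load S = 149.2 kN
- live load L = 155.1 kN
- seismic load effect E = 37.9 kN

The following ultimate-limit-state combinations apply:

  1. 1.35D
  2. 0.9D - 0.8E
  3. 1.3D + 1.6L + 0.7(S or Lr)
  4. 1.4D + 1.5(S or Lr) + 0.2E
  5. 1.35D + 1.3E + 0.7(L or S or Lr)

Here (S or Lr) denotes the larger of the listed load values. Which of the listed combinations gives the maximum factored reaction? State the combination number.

Combination 3

(S or Lr) → S = 149.2 kN; (L or S or Lr) → L = 155.1 kN.
1. 1.35(193.1) = 260.7
2. 0.9(193.1) - 0.8(37.9) = 143.5
3. 1.3(193.1) + 1.6(155.1) + 0.7(149.2) = 603.6
4. 1.4(193.1) + 1.5(149.2) + 0.2(37.9) = 501.7
5. 1.35(193.1) + 1.3(37.9) + 0.7(155.1) = 418.5
The largest value is 603.6 kN from combination 3.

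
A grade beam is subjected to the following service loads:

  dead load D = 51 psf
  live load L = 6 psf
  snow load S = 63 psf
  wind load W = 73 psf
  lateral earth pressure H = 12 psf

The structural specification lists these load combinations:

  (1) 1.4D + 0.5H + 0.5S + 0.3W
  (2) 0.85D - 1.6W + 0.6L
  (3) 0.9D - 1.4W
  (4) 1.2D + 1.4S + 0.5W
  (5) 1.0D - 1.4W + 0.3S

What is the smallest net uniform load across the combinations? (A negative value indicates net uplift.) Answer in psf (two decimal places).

(1) 1.4(51) + 0.5(12) + 0.5(63) + 0.3(73) = 130.80
(2) 0.85(51) - 1.6(73) + 0.6(6) = -69.85
(3) 0.9(51) - 1.4(73) = -56.30
(4) 1.2(51) + 1.4(63) + 0.5(73) = 185.90
(5) 1.0(51) - 1.4(73) + 0.3(63) = -32.30
Combination 2 gives the minimum: -69.85 psf.

-69.85 psf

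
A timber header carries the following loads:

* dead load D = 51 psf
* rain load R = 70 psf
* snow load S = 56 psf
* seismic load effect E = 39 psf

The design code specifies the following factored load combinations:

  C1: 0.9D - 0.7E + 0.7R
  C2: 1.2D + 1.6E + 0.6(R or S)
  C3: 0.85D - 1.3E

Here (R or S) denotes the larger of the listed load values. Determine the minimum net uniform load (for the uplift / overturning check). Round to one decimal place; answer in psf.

-7.4 psf

(R or S) → R = 70 psf.
C1: 0.9(51) - 0.7(39) + 0.7(70) = 67.6
C2: 1.2(51) + 1.6(39) + 0.6(70) = 165.6
C3: 0.85(51) - 1.3(39) = -7.4
Combination 3 gives the minimum: -7.4 psf.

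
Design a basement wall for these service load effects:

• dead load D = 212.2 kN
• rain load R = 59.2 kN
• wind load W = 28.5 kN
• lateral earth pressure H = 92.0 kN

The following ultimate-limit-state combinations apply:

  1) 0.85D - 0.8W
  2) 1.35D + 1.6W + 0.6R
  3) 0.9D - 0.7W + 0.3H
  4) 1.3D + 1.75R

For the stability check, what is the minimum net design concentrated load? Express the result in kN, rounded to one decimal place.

157.6 kN

1) 0.85(212.2) - 0.8(28.5) = 157.6
2) 1.35(212.2) + 1.6(28.5) + 0.6(59.2) = 367.6
3) 0.9(212.2) - 0.7(28.5) + 0.3(92.0) = 198.6
4) 1.3(212.2) + 1.75(59.2) = 379.5
Combination 1 gives the minimum: 157.6 kN.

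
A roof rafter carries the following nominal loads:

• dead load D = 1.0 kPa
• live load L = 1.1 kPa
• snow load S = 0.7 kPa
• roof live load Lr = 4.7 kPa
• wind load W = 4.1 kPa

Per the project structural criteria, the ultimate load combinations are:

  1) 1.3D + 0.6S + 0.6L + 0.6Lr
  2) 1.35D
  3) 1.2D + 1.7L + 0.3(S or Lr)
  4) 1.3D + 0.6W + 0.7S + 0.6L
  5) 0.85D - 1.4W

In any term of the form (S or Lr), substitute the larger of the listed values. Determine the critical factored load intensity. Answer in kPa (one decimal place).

5.2 kPa

(S or Lr) → Lr = 4.7 kPa.
1) 1.3(1.0) + 0.6(0.7) + 0.6(1.1) + 0.6(4.7) = 1.3 + 0.4 + 0.7 + 2.8 = 5.2
2) 1.35(1.0) = 1.4
3) 1.2(1.0) + 1.7(1.1) + 0.3(4.7) = 1.2 + 1.9 + 1.4 = 4.5
4) 1.3(1.0) + 0.6(4.1) + 0.7(0.7) + 0.6(1.1) = 4.9
5) 0.85(1.0) - 1.4(4.1) = -4.9
The controlling combination is 1, giving 5.2 kPa.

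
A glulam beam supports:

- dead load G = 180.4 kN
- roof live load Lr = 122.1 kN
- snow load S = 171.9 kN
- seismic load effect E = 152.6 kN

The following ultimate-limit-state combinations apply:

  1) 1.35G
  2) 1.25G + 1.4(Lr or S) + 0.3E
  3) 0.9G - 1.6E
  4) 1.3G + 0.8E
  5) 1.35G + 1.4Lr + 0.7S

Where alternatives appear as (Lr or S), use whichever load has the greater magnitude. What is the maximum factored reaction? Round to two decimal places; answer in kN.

(Lr or S) → S = 171.9 kN.
1) 1.35(180.4) = 243.54
2) 1.25(180.4) + 1.4(171.9) + 0.3(152.6) = 511.94
3) 0.9(180.4) - 1.6(152.6) = -81.80
4) 1.3(180.4) + 0.8(152.6) = 356.60
5) 1.35(180.4) + 1.4(122.1) + 0.7(171.9) = 534.81
Combination 5 governs: V_u = 534.81 kN.

534.81 kN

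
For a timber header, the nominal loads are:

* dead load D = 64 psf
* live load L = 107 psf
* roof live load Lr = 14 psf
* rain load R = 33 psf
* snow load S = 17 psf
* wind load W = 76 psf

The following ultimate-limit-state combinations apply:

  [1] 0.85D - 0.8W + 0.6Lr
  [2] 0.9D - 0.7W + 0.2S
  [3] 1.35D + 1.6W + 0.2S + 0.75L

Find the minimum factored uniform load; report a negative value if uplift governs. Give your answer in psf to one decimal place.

[1] 0.85(64) - 0.8(76) + 0.6(14) = 54.4 - 60.8 + 8.4 = 2.0
[2] 0.9(64) - 0.7(76) + 0.2(17) = 57.6 - 53.2 + 3.4 = 7.8
[3] 1.35(64) + 1.6(76) + 0.2(17) + 0.75(107) = 86.4 + 121.6 + 3.4 + 80.3 = 291.7
Combination 1 gives the minimum: 2.0 psf.

2.0 psf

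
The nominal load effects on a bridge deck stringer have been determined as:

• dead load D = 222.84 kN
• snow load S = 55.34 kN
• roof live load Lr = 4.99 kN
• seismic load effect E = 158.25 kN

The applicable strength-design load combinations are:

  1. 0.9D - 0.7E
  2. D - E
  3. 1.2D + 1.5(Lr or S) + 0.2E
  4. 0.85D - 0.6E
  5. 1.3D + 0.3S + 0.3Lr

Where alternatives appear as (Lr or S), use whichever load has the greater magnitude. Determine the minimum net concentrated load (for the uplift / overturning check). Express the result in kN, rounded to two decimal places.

64.59 kN

(Lr or S) → S = 55.34 kN.
1. 0.9(222.84) - 0.7(158.25) = 200.56 - 110.78 = 89.78
2. 1.0(222.84) - 1.0(158.25) = 222.84 - 158.25 = 64.59
3. 1.2(222.84) + 1.5(55.34) + 0.2(158.25) = 267.41 + 83.01 + 31.65 = 382.07
4. 0.85(222.84) - 0.6(158.25) = 189.41 - 94.95 = 94.46
5. 1.3(222.84) + 0.3(55.34) + 0.3(4.99) = 289.69 + 16.60 + 1.50 = 307.79
Combination 2 gives the minimum: 64.59 kN.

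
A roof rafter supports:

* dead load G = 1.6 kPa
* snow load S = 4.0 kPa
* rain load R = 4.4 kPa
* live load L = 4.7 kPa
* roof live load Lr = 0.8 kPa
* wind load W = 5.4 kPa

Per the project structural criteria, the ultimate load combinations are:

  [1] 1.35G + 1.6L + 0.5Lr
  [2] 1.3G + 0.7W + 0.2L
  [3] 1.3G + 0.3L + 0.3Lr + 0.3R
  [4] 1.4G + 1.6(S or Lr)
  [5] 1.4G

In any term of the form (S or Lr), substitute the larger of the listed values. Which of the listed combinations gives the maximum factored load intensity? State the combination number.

(S or Lr) → S = 4.0 kPa.
[1] 1.35(1.6) + 1.6(4.7) + 0.5(0.8) = 2.16 + 7.52 + 0.40 = 10.08
[2] 1.3(1.6) + 0.7(5.4) + 0.2(4.7) = 2.08 + 3.78 + 0.94 = 6.80
[3] 1.3(1.6) + 0.3(4.7) + 0.3(0.8) + 0.3(4.4) = 2.08 + 1.41 + 0.24 + 1.32 = 5.05
[4] 1.4(1.6) + 1.6(4.0) = 2.24 + 6.40 = 8.64
[5] 1.4(1.6) = 2.24
The largest value is 10.08 kPa from combination 1.

Combination 1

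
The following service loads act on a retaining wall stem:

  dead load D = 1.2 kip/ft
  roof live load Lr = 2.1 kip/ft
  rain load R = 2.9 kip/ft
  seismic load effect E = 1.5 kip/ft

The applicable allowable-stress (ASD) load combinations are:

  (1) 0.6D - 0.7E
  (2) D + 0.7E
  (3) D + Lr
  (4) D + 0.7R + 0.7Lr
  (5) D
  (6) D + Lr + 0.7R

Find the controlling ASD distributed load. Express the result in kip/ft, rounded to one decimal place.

(1) 0.6(1.2) - 0.7(1.5) = -0.3
(2) 1.0(1.2) + 0.7(1.5) = 2.3
(3) 1.0(1.2) + 1.0(2.1) = 3.3
(4) 1.0(1.2) + 0.7(2.9) + 0.7(2.1) = 4.7
(5) 1.0(1.2) = 1.2
(6) 1.0(1.2) + 1.0(2.1) + 0.7(2.9) = 5.3
Maximum is from combination 6.

5.3 kip/ft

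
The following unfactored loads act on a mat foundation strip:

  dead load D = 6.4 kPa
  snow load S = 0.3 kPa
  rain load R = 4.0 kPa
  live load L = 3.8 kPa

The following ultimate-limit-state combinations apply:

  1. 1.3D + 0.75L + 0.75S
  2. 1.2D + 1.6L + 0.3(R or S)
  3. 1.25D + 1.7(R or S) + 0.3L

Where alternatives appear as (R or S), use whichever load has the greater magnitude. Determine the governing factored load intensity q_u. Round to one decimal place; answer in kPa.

15.9 kPa

(R or S) → R = 4.0 kPa.
1. 1.3(6.4) + 0.75(3.8) + 0.75(0.3) = 11.4
2. 1.2(6.4) + 1.6(3.8) + 0.3(4.0) = 15.0
3. 1.25(6.4) + 1.7(4.0) + 0.3(3.8) = 15.9
Maximum is from combination 3.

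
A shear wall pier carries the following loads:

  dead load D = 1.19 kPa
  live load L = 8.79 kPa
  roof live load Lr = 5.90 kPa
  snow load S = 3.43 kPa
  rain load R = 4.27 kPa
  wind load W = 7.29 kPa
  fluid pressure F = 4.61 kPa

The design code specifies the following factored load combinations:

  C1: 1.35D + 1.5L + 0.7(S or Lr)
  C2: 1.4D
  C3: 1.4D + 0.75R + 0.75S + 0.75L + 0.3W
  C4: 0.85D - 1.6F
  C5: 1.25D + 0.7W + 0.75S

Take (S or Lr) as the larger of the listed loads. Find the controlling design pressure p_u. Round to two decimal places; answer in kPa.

18.92 kPa

(S or Lr) → Lr = 5.90 kPa.
C1: 1.35(1.19) + 1.5(8.79) + 0.7(5.90) = 18.92
C2: 1.4(1.19) = 1.67
C3: 1.4(1.19) + 0.75(4.27) + 0.75(3.43) + 0.75(8.79) + 0.3(7.29) = 1.67 + 3.20 + 2.57 + 6.59 + 2.19 = 16.22
C4: 0.85(1.19) - 1.6(4.61) = -6.36
C5: 1.25(1.19) + 0.7(7.29) + 0.75(3.43) = 1.49 + 5.10 + 2.57 = 9.16
Combination 1 governs: p_u = 18.92 kPa.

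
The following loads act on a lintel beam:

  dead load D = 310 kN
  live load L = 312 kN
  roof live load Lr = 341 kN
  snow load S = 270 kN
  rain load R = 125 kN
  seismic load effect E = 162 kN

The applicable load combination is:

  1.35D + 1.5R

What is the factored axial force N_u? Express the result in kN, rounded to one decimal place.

1.35(310) + 1.5(125) = 418.5 + 187.5 = 606.0
N_u = 606.0 kN.

606.0 kN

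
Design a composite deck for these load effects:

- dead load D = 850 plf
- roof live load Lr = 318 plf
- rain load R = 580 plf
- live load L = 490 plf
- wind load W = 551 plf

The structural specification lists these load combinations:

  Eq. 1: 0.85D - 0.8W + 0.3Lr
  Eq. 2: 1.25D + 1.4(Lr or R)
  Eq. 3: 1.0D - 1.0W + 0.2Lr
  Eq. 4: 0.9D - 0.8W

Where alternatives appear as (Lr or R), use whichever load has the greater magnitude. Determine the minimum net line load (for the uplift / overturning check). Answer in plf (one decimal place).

(Lr or R) → R = 580 plf.
Eq. 1: 0.85(850) - 0.8(551) + 0.3(318) = 377.1
Eq. 2: 1.25(850) + 1.4(580) = 1874.5
Eq. 3: 1.0(850) - 1.0(551) + 0.2(318) = 362.6
Eq. 4: 0.9(850) - 0.8(551) = 324.2
Combination 4 gives the minimum: 324.2 plf.

324.2 plf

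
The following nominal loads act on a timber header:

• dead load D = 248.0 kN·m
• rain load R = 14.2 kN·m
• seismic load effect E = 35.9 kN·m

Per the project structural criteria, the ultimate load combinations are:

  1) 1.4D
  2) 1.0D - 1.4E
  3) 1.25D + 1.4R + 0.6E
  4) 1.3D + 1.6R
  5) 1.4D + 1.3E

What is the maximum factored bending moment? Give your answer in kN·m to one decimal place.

1) 1.4(248.0) = 347.2
2) 1.0(248.0) - 1.4(35.9) = 248.0 - 50.3 = 197.7
3) 1.25(248.0) + 1.4(14.2) + 0.6(35.9) = 310.0 + 19.9 + 21.5 = 351.4
4) 1.3(248.0) + 1.6(14.2) = 322.4 + 22.7 = 345.1
5) 1.4(248.0) + 1.3(35.9) = 347.2 + 46.7 = 393.9
Combination 5 governs: M_u = 393.9 kN·m.

393.9 kN·m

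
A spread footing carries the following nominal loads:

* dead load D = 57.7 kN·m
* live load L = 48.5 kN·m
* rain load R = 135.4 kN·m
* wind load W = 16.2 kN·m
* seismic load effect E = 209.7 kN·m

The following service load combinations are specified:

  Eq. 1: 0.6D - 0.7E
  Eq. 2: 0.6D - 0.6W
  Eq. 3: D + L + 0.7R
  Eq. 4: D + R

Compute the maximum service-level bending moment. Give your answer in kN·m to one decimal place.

201.0 kN·m

Eq. 1: 0.6(57.7) - 0.7(209.7) = 34.6 - 146.8 = -112.2
Eq. 2: 0.6(57.7) - 0.6(16.2) = 34.6 - 9.7 = 24.9
Eq. 3: 1.0(57.7) + 1.0(48.5) + 0.7(135.4) = 57.7 + 48.5 + 94.8 = 201.0
Eq. 4: 1.0(57.7) + 1.0(135.4) = 57.7 + 135.4 = 193.1
The controlling combination is 3, giving 201.0 kN·m.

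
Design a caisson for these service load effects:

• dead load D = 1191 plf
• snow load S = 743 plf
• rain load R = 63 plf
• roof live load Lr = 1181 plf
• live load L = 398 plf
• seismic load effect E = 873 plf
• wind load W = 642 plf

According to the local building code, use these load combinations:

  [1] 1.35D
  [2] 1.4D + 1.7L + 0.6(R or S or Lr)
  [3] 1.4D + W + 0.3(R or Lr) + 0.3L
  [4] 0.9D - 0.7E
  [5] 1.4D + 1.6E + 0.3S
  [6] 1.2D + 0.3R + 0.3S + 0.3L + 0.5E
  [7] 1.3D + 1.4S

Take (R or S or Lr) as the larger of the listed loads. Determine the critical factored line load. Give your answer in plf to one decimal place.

(R or S or Lr) → Lr = 1181 plf; (R or Lr) → Lr = 1181 plf.
[1] 1.35(1191) = 1607.9
[2] 1.4(1191) + 1.7(398) + 0.6(1181) = 3052.6
[3] 1.4(1191) + 1.0(642) + 0.3(1181) + 0.3(398) = 2783.1
[4] 0.9(1191) - 0.7(873) = 460.8
[5] 1.4(1191) + 1.6(873) + 0.3(743) = 3287.1
[6] 1.2(1191) + 0.3(63) + 0.3(743) + 0.3(398) + 0.5(873) = 2226.9
[7] 1.3(1191) + 1.4(743) = 2588.5
Combination 5 governs: w_u = 3287.1 plf.

3287.1 plf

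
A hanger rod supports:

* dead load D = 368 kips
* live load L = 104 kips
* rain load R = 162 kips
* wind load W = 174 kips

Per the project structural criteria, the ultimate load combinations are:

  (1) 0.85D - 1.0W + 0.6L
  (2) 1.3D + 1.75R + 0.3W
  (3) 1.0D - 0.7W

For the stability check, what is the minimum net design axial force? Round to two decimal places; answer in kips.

201.20 kips

(1) 0.85(368) - 1.0(174) + 0.6(104) = 312.80 - 174.00 + 62.40 = 201.20
(2) 1.3(368) + 1.75(162) + 0.3(174) = 478.40 + 283.50 + 52.20 = 814.10
(3) 1.0(368) - 0.7(174) = 368.00 - 121.80 = 246.20
Combination 1 gives the minimum: 201.20 kips.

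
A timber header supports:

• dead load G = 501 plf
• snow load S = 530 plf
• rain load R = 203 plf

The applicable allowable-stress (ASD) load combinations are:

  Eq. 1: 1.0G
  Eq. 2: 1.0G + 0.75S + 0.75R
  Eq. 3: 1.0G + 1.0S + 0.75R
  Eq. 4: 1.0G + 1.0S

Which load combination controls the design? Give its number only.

Combination 3

Eq. 1: 1.0(501) = 501.0
Eq. 2: 1.0(501) + 0.75(530) + 0.75(203) = 501.0 + 397.5 + 152.3 = 1050.8
Eq. 3: 1.0(501) + 1.0(530) + 0.75(203) = 501.0 + 530.0 + 152.3 = 1183.3
Eq. 4: 1.0(501) + 1.0(530) = 501.0 + 530.0 = 1031.0
The largest value is 1183.3 plf from combination 3.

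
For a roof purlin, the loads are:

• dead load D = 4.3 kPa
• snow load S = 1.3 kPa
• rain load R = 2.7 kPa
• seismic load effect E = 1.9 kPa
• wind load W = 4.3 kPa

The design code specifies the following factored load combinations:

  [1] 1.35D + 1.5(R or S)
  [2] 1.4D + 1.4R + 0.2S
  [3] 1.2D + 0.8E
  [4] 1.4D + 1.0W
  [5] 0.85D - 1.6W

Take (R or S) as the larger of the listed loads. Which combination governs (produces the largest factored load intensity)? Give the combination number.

Combination 4

(R or S) → R = 2.7 kPa.
[1] 1.35(4.3) + 1.5(2.7) = 5.8 + 4.1 = 9.9
[2] 1.4(4.3) + 1.4(2.7) + 0.2(1.3) = 6.0 + 3.8 + 0.3 = 10.1
[3] 1.2(4.3) + 0.8(1.9) = 5.2 + 1.5 = 6.7
[4] 1.4(4.3) + 1.0(4.3) = 6.0 + 4.3 = 10.3
[5] 0.85(4.3) - 1.6(4.3) = 3.7 - 6.9 = -3.2
The largest value is 10.3 kPa from combination 4.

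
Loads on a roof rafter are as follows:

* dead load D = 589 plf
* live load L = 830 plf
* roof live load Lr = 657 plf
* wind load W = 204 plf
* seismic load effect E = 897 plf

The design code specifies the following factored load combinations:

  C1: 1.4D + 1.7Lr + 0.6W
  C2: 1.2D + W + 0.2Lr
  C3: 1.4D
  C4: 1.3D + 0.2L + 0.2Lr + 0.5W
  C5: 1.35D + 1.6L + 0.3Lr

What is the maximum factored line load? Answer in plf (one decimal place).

2320.3 plf

C1: 1.4(589) + 1.7(657) + 0.6(204) = 2063.9
C2: 1.2(589) + 1.0(204) + 0.2(657) = 1042.2
C3: 1.4(589) = 824.6
C4: 1.3(589) + 0.2(830) + 0.2(657) + 0.5(204) = 1165.1
C5: 1.35(589) + 1.6(830) + 0.3(657) = 2320.3
The controlling combination is 5, giving 2320.3 plf.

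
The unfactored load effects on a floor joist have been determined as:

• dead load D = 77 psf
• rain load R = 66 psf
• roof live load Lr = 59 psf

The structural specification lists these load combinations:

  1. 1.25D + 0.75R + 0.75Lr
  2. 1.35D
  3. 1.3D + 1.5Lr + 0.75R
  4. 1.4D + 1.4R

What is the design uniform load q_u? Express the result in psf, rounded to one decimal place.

238.1 psf

1. 1.25(77) + 0.75(66) + 0.75(59) = 190.0
2. 1.35(77) = 104.0
3. 1.3(77) + 1.5(59) + 0.75(66) = 100.1 + 88.5 + 49.5 = 238.1
4. 1.4(77) + 1.4(66) = 107.8 + 92.4 = 200.2
Maximum is from combination 3.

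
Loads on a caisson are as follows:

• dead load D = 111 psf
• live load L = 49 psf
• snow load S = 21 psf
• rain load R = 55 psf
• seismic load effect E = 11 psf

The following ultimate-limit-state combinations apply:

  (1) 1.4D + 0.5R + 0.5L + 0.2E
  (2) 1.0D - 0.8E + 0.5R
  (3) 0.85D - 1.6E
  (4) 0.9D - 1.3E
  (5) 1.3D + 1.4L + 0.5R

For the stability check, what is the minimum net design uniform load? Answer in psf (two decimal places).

(1) 1.4(111) + 0.5(55) + 0.5(49) + 0.2(11) = 155.40 + 27.50 + 24.50 + 2.20 = 209.60
(2) 1.0(111) - 0.8(11) + 0.5(55) = 111.00 - 8.80 + 27.50 = 129.70
(3) 0.85(111) - 1.6(11) = 94.35 - 17.60 = 76.75
(4) 0.9(111) - 1.3(11) = 99.90 - 14.30 = 85.60
(5) 1.3(111) + 1.4(49) + 0.5(55) = 144.30 + 68.60 + 27.50 = 240.40
Combination 3 gives the minimum: 76.75 psf.

76.75 psf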